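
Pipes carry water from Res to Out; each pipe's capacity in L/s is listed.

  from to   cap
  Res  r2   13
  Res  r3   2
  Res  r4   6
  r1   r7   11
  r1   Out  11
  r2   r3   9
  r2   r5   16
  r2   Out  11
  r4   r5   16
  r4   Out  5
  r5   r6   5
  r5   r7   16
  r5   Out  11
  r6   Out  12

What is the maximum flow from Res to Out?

Augment Res→r2→Out: bottleneck 11, flow now 11.
Augment Res→r4→Out: bottleneck 5, flow now 16.
Augment Res→r2→r5→Out: bottleneck 2, flow now 18.
Augment Res→r4→r5→Out: bottleneck 1, flow now 19.
No augmenting path remains; maximum flow = 19.
In the residual graph, reachable from Res: {Res, r3}.
Min-cut edges: Res→r2 (13), Res→r4 (6); capacity 13 + 6 = 19.
This cut is saturated, so no flow can exceed 19.

19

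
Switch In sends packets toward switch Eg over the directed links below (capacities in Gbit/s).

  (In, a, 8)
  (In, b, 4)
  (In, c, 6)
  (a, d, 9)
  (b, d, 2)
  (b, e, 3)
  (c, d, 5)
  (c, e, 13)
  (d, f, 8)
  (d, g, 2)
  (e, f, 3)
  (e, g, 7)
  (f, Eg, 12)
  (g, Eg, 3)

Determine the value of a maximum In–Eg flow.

Augment In→a→d→f→Eg: bottleneck 8, flow now 8.
Augment In→b→d→g→Eg: bottleneck 2, flow now 10.
Augment In→b→e→f→Eg: bottleneck 2, flow now 12.
Augment In→c→e→f→Eg: bottleneck 1, flow now 13.
Augment In→c→e→g→Eg: bottleneck 1, flow now 14.
No augmenting path remains; maximum flow = 14.
In the residual graph, reachable from In: {In, a, b, c, d, e, g}.
Min-cut edges: d→f (8), e→f (3), g→Eg (3); capacity 8 + 3 + 3 = 14.
This cut is saturated, so no flow can exceed 14.

14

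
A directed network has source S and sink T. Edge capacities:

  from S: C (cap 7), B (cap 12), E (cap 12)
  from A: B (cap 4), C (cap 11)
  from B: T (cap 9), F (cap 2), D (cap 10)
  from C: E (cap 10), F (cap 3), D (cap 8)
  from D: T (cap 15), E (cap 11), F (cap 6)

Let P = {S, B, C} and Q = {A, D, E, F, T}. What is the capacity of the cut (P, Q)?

Edges leaving {S, B, C}: S→E (12), B→D (10), B→F (2), B→T (9), C→D (8), C→E (10), C→F (3).
Cut capacity = 12 + 10 + 2 + 9 + 8 + 10 + 3 = 54.

54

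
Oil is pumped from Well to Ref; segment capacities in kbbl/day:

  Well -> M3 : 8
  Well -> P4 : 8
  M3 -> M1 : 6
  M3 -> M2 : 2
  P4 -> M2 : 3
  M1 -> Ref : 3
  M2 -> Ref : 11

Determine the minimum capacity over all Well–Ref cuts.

8

Augment Well→M3→M1→Ref: bottleneck 3, flow now 3.
Augment Well→M3→M2→Ref: bottleneck 2, flow now 5.
Augment Well→P4→M2→Ref: bottleneck 3, flow now 8.
No augmenting path remains; maximum flow = 8.
By max-flow min-cut, the minimum cut capacity equals the max flow.
In the residual graph, reachable from Well: {Well, M3, P4, M1}.
Min-cut edges: M3→M2 (2), P4→M2 (3), M1→Ref (3); capacity 2 + 3 + 3 = 8.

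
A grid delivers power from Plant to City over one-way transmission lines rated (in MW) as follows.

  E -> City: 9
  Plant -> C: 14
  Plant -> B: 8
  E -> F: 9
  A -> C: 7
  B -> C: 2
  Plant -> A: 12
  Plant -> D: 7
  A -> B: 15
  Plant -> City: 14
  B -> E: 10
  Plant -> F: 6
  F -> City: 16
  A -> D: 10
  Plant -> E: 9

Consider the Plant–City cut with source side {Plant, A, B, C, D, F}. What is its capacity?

Edges leaving {Plant, A, B, C, D, F}: Plant→E (9), Plant→City (14), B→E (10), F→City (16).
Cut capacity = 9 + 14 + 10 + 16 = 49.

49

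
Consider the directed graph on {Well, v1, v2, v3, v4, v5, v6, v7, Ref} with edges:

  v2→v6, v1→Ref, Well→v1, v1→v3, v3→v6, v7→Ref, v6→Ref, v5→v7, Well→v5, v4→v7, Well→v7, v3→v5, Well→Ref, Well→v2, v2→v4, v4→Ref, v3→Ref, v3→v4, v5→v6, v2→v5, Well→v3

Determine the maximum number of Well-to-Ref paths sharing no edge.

Assign every edge capacity 1; by Menger, the answer equals the max flow.
Path Well→Ref (+1); total 1.
Path Well→v1→Ref (+1); total 2.
Path Well→v3→Ref (+1); total 3.
Path Well→v7→Ref (+1); total 4.
Path Well→v2→v4→Ref (+1); total 5.
Path Well→v5→v6→Ref (+1); total 6.
No residual Well→Ref path; max flow = 6.
Certifying cut of size 6: {Well→Ref, Well→v1, Well→v2, Well→v3, Well→v5, Well→v7}.

6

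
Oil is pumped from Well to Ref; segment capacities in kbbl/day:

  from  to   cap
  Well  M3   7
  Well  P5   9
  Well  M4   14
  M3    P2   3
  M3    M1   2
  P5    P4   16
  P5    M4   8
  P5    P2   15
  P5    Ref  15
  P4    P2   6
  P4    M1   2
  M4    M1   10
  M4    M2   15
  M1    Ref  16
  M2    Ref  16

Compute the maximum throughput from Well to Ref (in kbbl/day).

25

Augment Well→P5→Ref: bottleneck 9, flow now 9.
Augment Well→M3→M1→Ref: bottleneck 2, flow now 11.
Augment Well→M4→M1→Ref: bottleneck 10, flow now 21.
Augment Well→M4→M2→Ref: bottleneck 4, flow now 25.
No augmenting path remains; maximum flow = 25.
In the residual graph, reachable from Well: {Well, M3, P2}.
Min-cut edges: Well→P5 (9), Well→M4 (14), M3→M1 (2); capacity 9 + 14 + 2 = 25.
This cut is saturated, so no flow can exceed 25.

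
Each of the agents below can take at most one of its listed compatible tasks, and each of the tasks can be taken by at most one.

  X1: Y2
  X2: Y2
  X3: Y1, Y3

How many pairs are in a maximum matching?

Unit-capacity flow: source→left, listed edges, right→sink; max matching = max flow.
Augmenting path X1→Y2 (+1); matched 1.
Augmenting path X3→Y1 (+1); matched 2.
No augmenting path remains; maximum matching = 2.
König certificate: {X3, Y2} is a vertex cover of size 2 (every listed pair touches it), so no matching can be larger.

2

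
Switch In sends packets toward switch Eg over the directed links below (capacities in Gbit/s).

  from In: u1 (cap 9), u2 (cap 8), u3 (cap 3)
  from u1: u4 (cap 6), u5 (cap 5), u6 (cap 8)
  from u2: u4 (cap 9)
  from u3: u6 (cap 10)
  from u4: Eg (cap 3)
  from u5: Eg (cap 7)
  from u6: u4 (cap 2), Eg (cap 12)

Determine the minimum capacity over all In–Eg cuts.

15

Augment In→u1→u4→Eg: bottleneck 3, flow now 3.
Augment In→u1→u5→Eg: bottleneck 5, flow now 8.
Augment In→u1→u6→Eg: bottleneck 1, flow now 9.
Augment In→u3→u6→Eg: bottleneck 3, flow now 12.
Augment In→u2→u4→u1→u6→Eg: bottleneck 3, flow now 15. (uses reverse residual edge)
No augmenting path remains; maximum flow = 15.
By max-flow min-cut, the minimum cut capacity equals the max flow.
In the residual graph, reachable from In: {In, u2, u4}.
Min-cut edges: In→u1 (9), In→u3 (3), u4→Eg (3); capacity 9 + 3 + 3 = 15.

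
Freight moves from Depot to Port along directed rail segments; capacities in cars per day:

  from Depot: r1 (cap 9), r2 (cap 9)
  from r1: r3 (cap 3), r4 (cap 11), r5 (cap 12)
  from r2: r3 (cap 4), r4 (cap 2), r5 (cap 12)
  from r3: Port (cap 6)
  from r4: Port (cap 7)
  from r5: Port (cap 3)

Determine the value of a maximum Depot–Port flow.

Augment Depot→r1→r3→Port: bottleneck 3, flow now 3.
Augment Depot→r1→r4→Port: bottleneck 6, flow now 9.
Augment Depot→r2→r3→Port: bottleneck 3, flow now 12.
Augment Depot→r2→r4→Port: bottleneck 1, flow now 13.
Augment Depot→r2→r5→Port: bottleneck 3, flow now 16.
No augmenting path remains; maximum flow = 16.
In the residual graph, reachable from Depot: {Depot, r1, r2, r3, r4, r5}.
Min-cut edges: r3→Port (6), r4→Port (7), r5→Port (3); capacity 6 + 7 + 3 = 16.
This cut is saturated, so no flow can exceed 16.

16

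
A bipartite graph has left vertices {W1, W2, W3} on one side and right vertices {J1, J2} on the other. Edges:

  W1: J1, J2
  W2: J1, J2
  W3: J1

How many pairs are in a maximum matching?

Unit-capacity flow: source→left, listed edges, right→sink; max matching = max flow.
Augmenting path W1→J1 (+1); matched 1.
Augmenting path W2→J2 (+1); matched 2.
No augmenting path remains; maximum matching = 2.
König certificate: {J1, J2} is a vertex cover of size 2 (every listed pair touches it), so no matching can be larger.

2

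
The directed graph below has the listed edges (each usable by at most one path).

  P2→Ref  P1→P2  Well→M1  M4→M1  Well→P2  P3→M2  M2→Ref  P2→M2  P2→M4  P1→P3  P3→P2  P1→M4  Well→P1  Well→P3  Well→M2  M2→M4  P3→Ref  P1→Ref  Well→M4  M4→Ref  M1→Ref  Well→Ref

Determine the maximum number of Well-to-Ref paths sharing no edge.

7

Assign every edge capacity 1; by Menger, the answer equals the max flow.
Path Well→Ref (+1); total 1.
Path Well→P1→Ref (+1); total 2.
Path Well→P3→Ref (+1); total 3.
Path Well→P2→Ref (+1); total 4.
Path Well→M2→Ref (+1); total 5.
Path Well→M4→Ref (+1); total 6.
Path Well→M1→Ref (+1); total 7.
No residual Well→Ref path; max flow = 7.
Certifying cut of size 7: {Well→M1, Well→M2, Well→M4, Well→P1, Well→P2, Well→P3, Well→Ref}.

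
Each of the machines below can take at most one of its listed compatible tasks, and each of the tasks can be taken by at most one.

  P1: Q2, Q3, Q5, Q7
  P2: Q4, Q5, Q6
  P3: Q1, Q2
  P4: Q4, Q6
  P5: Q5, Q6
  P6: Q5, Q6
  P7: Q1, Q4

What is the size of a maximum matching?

Unit-capacity flow: source→left, listed edges, right→sink; max matching = max flow.
Augmenting path P1→Q2 (+1); matched 1.
Augmenting path P2→Q4 (+1); matched 2.
Augmenting path P3→Q1 (+1); matched 3.
Augmenting path P4→Q6 (+1); matched 4.
Augmenting path P5→Q5 (+1); matched 5.
Augmenting path P7→Q1→P3→Q2→P1→Q3 (+1); matched 6.
No augmenting path remains; maximum matching = 6.
König certificate: {P1, P3, P7, Q4, Q5, Q6} is a vertex cover of size 6 (every listed pair touches it), so no matching can be larger.

6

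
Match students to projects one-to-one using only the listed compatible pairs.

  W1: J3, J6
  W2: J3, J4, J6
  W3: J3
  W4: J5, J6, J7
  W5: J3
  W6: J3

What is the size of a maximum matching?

Unit-capacity flow: source→left, listed edges, right→sink; max matching = max flow.
Augmenting path W1→J3 (+1); matched 1.
Augmenting path W2→J4 (+1); matched 2.
Augmenting path W4→J5 (+1); matched 3.
Augmenting path W3→J3→W1→J6 (+1); matched 4.
No augmenting path remains; maximum matching = 4.
König certificate: {W1, W2, W4, J3} is a vertex cover of size 4 (every listed pair touches it), so no matching can be larger.

4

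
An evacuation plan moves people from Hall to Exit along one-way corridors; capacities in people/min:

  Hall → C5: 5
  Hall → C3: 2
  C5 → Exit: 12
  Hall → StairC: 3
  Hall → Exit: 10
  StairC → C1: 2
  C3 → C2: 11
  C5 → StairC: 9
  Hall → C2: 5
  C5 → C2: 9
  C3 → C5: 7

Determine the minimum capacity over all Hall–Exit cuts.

17

Augment Hall→Exit: bottleneck 10, flow now 10.
Augment Hall→C5→Exit: bottleneck 5, flow now 15.
Augment Hall→C3→C5→Exit: bottleneck 2, flow now 17.
No augmenting path remains; maximum flow = 17.
By max-flow min-cut, the minimum cut capacity equals the max flow.
In the residual graph, reachable from Hall: {Hall, StairC, C2, C1}.
Min-cut edges: Hall→C3 (2), Hall→C5 (5), Hall→Exit (10); capacity 2 + 5 + 10 = 17.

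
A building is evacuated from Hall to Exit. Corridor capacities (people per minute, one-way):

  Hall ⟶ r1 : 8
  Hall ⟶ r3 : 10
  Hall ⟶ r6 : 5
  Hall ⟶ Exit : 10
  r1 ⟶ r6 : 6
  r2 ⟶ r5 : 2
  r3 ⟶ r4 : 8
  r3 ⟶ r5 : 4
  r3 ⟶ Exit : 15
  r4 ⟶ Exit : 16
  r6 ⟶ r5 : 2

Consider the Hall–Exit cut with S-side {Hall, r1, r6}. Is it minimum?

Given cut capacity: 10 + 10 + 2 = 22.
Augment Hall→Exit: bottleneck 10, flow now 10.
Augment Hall→r3→Exit: bottleneck 10, flow now 20.
No augmenting path remains; maximum flow = 20.
In the residual graph, reachable from Hall: {Hall, r1, r5, r6}.
Min-cut edges: Hall→r3 (10), Hall→Exit (10); capacity 10 + 10 = 20.
Cut capacity 22 exceeds the max flow 20, so it is not minimum.

No — its capacity is 22, but the minimum cut has capacity 20.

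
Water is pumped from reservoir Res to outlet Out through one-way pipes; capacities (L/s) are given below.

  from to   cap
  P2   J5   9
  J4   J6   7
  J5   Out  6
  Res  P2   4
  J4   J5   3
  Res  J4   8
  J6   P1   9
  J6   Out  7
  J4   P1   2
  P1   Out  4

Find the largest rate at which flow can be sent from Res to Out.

12

Augment Res→P2→J5→Out: bottleneck 4, flow now 4.
Augment Res→J4→J5→Out: bottleneck 2, flow now 6.
Augment Res→J4→J6→Out: bottleneck 6, flow now 12.
No augmenting path remains; maximum flow = 12.
In the residual graph, reachable from Res: {Res}.
Min-cut edges: Res→P2 (4), Res→J4 (8); capacity 4 + 8 = 12.
This cut is saturated, so no flow can exceed 12.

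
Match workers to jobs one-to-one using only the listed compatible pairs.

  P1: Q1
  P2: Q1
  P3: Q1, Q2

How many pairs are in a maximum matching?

2

Unit-capacity flow: source→left, listed edges, right→sink; max matching = max flow.
Augmenting path P1→Q1 (+1); matched 1.
Augmenting path P3→Q2 (+1); matched 2.
No augmenting path remains; maximum matching = 2.
König certificate: {P3, Q1} is a vertex cover of size 2 (every listed pair touches it), so no matching can be larger.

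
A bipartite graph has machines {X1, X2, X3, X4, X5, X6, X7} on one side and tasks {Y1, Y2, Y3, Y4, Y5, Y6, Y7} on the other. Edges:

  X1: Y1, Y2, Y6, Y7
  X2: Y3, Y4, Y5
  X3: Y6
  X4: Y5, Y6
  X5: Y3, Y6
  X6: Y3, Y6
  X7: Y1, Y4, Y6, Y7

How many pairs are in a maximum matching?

Unit-capacity flow: source→left, listed edges, right→sink; max matching = max flow.
Augmenting path X1→Y1 (+1); matched 1.
Augmenting path X2→Y3 (+1); matched 2.
Augmenting path X3→Y6 (+1); matched 3.
Augmenting path X4→Y5 (+1); matched 4.
Augmenting path X7→Y4 (+1); matched 5.
Augmenting path X5→Y3→X2→Y4→X7→Y7 (+1); matched 6.
No augmenting path remains; maximum matching = 6.
König certificate: {X1, X2, X4, X7, Y3, Y6} is a vertex cover of size 6 (every listed pair touches it), so no matching can be larger.

6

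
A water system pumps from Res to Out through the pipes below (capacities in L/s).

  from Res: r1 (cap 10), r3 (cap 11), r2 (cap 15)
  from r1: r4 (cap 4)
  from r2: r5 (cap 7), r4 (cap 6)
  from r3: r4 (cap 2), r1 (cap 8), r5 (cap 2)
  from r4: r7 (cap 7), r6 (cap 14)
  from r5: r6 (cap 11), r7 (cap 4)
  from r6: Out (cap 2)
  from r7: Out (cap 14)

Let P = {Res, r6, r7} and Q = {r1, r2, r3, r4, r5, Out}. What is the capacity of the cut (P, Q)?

52

Edges leaving {Res, r6, r7}: Res→r1 (10), Res→r2 (15), Res→r3 (11), r6→Out (2), r7→Out (14).
Cut capacity = 10 + 15 + 11 + 2 + 14 = 52.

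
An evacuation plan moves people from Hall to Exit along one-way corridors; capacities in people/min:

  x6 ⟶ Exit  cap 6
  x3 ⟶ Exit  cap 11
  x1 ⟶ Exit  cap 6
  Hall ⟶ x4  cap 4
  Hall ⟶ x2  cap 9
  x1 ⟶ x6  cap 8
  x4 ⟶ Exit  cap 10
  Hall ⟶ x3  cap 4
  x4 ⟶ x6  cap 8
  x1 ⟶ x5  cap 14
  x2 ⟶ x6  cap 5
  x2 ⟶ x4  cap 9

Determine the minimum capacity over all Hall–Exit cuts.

17

Augment Hall→x3→Exit: bottleneck 4, flow now 4.
Augment Hall→x4→Exit: bottleneck 4, flow now 8.
Augment Hall→x2→x4→Exit: bottleneck 6, flow now 14.
Augment Hall→x2→x6→Exit: bottleneck 3, flow now 17.
No augmenting path remains; maximum flow = 17.
By max-flow min-cut, the minimum cut capacity equals the max flow.
In the residual graph, reachable from Hall: {Hall}.
Min-cut edges: Hall→x2 (9), Hall→x3 (4), Hall→x4 (4); capacity 9 + 4 + 4 = 17.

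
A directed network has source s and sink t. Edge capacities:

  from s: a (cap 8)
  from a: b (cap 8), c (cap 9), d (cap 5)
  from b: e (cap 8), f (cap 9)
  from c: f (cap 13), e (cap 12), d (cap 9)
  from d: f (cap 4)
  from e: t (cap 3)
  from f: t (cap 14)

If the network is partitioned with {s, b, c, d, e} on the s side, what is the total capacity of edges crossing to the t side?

37

Edges leaving {s, b, c, d, e}: s→a (8), b→f (9), c→f (13), d→f (4), e→t (3).
Cut capacity = 8 + 9 + 13 + 4 + 3 = 37.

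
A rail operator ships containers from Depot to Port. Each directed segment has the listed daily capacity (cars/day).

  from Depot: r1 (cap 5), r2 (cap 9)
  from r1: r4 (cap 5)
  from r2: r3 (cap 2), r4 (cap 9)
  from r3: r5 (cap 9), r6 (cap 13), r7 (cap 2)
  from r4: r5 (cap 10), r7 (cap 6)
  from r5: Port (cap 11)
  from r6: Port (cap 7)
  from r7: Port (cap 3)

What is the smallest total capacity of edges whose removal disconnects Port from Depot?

Augment Depot→r1→r4→r5→Port: bottleneck 5, flow now 5.
Augment Depot→r2→r3→r5→Port: bottleneck 2, flow now 7.
Augment Depot→r2→r4→r5→Port: bottleneck 4, flow now 11.
Augment Depot→r2→r4→r7→Port: bottleneck 3, flow now 14.
No augmenting path remains; maximum flow = 14.
By max-flow min-cut, the minimum cut capacity equals the max flow.
In the residual graph, reachable from Depot: {Depot}.
Min-cut edges: Depot→r1 (5), Depot→r2 (9); capacity 5 + 9 = 14.

14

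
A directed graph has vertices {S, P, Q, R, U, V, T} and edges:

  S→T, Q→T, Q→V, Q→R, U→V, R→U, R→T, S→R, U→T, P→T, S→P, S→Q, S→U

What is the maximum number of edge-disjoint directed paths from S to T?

5

Assign every edge capacity 1; by Menger, the answer equals the max flow.
Path S→T (+1); total 1.
Path S→P→T (+1); total 2.
Path S→Q→T (+1); total 3.
Path S→R→T (+1); total 4.
Path S→U→T (+1); total 5.
No residual S→T path; max flow = 5.
Certifying cut of size 5: {S→P, S→Q, S→R, S→T, S→U}.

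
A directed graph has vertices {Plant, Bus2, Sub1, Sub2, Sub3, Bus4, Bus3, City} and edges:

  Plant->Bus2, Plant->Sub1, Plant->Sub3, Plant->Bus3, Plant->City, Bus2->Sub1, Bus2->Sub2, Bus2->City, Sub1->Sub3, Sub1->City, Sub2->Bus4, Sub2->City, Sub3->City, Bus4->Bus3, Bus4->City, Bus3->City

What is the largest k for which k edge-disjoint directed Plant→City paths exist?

5

Assign every edge capacity 1; by Menger, the answer equals the max flow.
Path Plant→City (+1); total 1.
Path Plant→Bus2→City (+1); total 2.
Path Plant→Sub1→City (+1); total 3.
Path Plant→Sub3→City (+1); total 4.
Path Plant→Bus3→City (+1); total 5.
No residual Plant→City path; max flow = 5.
Certifying cut of size 5: {Plant→Bus2, Plant→Bus3, Plant→City, Plant→Sub1, Plant→Sub3}.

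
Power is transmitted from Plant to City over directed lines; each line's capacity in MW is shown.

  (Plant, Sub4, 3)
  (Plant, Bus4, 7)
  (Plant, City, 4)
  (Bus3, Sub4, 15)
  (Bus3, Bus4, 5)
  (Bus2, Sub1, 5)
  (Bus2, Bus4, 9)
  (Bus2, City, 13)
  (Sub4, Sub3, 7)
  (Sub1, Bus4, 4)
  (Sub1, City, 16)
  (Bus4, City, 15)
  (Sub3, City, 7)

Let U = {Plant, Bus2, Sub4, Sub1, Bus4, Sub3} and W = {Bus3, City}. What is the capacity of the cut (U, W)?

Edges leaving {Plant, Bus2, Sub4, Sub1, Bus4, Sub3}: Plant→City (4), Bus2→City (13), Sub1→City (16), Bus4→City (15), Sub3→City (7).
Cut capacity = 4 + 13 + 16 + 15 + 7 = 55.

55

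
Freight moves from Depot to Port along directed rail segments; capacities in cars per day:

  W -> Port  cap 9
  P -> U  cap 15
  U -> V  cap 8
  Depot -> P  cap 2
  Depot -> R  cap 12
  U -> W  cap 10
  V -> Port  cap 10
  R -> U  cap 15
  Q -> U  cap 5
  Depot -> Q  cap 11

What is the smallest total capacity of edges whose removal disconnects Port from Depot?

Augment Depot→P→U→V→Port: bottleneck 2, flow now 2.
Augment Depot→Q→U→V→Port: bottleneck 5, flow now 7.
Augment Depot→R→U→V→Port: bottleneck 1, flow now 8.
Augment Depot→R→U→W→Port: bottleneck 9, flow now 17.
No augmenting path remains; maximum flow = 17.
By max-flow min-cut, the minimum cut capacity equals the max flow.
In the residual graph, reachable from Depot: {Depot, P, Q, R, U, W}.
Min-cut edges: U→V (8), W→Port (9); capacity 8 + 9 = 17.

17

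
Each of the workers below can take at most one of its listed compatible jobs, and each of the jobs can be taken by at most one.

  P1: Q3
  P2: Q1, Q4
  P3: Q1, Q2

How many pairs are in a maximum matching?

3

Unit-capacity flow: source→left, listed edges, right→sink; max matching = max flow.
Augmenting path P1→Q3 (+1); matched 1.
Augmenting path P2→Q1 (+1); matched 2.
Augmenting path P3→Q2 (+1); matched 3.
No augmenting path remains; maximum matching = 3.
König certificate: {P1, P2, P3} is a vertex cover of size 3 (every listed pair touches it), so no matching can be larger.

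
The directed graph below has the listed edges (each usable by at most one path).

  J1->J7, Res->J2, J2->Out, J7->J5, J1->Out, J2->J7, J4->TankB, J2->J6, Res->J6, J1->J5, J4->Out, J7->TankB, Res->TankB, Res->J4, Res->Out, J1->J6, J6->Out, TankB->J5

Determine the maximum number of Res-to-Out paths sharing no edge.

4

Assign every edge capacity 1; by Menger, the answer equals the max flow.
Path Res→Out (+1); total 1.
Path Res→J2→Out (+1); total 2.
Path Res→J4→Out (+1); total 3.
Path Res→J6→Out (+1); total 4.
No residual Res→Out path; max flow = 4.
Certifying cut of size 4: {Res→J2, Res→J4, Res→J6, Res→Out}.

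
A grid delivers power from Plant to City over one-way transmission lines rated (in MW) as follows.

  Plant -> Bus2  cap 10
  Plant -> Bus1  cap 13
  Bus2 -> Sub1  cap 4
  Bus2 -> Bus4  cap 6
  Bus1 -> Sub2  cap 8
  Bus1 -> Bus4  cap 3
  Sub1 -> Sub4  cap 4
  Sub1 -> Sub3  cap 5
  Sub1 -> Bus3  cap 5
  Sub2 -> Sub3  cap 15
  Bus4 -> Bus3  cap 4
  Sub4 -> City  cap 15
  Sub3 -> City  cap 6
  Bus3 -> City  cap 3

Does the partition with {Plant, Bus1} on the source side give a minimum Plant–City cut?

No — its capacity is 21, but the minimum cut has capacity 13.

Given cut capacity: 10 + 8 + 3 = 21.
Augment Plant→Bus2→Sub1→Sub4→City: bottleneck 4, flow now 4.
Augment Plant→Bus2→Bus4→Bus3→City: bottleneck 3, flow now 7.
Augment Plant→Bus1→Sub2→Sub3→City: bottleneck 6, flow now 13.
No augmenting path remains; maximum flow = 13.
In the residual graph, reachable from Plant: {Plant, Bus2, Bus1, Sub2, Bus4, Sub3, Bus3}.
Min-cut edges: Bus2→Sub1 (4), Sub3→City (6), Bus3→City (3); capacity 4 + 6 + 3 = 13.
Cut capacity 21 exceeds the max flow 13, so it is not minimum.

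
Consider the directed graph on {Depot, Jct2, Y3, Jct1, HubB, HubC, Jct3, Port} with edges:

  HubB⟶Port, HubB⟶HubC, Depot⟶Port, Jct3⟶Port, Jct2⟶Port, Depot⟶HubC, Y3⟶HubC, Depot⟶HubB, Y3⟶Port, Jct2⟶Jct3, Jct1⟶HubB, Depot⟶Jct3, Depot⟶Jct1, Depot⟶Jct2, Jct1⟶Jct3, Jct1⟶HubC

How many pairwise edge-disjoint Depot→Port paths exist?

Assign every edge capacity 1; by Menger, the answer equals the max flow.
Path Depot→Port (+1); total 1.
Path Depot→Jct2→Port (+1); total 2.
Path Depot→HubB→Port (+1); total 3.
Path Depot→Jct3→Port (+1); total 4.
No residual Depot→Port path; max flow = 4.
Certifying cut of size 4: {Depot→Jct2, Depot→Port, HubB→Port, Jct3→Port}.

4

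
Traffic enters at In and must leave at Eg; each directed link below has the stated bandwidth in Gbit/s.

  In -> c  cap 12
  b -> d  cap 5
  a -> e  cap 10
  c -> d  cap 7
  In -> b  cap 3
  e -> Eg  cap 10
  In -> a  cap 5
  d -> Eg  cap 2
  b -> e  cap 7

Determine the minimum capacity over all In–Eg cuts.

Augment In→a→e→Eg: bottleneck 5, flow now 5.
Augment In→b→d→Eg: bottleneck 2, flow now 7.
Augment In→b→e→Eg: bottleneck 1, flow now 8.
Augment In→c→d→b→e→Eg: bottleneck 2, flow now 10. (uses reverse residual edge)
No augmenting path remains; maximum flow = 10.
By max-flow min-cut, the minimum cut capacity equals the max flow.
In the residual graph, reachable from In: {In, c, d}.
Min-cut edges: In→a (5), In→b (3), d→Eg (2); capacity 5 + 3 + 2 = 10.

10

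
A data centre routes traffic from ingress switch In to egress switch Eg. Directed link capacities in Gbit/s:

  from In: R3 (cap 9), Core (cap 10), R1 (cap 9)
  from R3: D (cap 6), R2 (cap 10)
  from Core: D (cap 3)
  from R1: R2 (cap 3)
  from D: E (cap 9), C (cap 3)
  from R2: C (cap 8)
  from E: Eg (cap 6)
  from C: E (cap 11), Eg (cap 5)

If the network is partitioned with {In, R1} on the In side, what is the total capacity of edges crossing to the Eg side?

22

Edges leaving {In, R1}: In→R3 (9), In→Core (10), R1→R2 (3).
Cut capacity = 9 + 10 + 3 = 22.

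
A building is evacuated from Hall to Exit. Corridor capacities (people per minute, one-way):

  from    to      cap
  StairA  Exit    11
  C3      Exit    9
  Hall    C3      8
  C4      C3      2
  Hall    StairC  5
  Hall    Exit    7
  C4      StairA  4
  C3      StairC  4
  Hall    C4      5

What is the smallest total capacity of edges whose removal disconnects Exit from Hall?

20

Augment Hall→Exit: bottleneck 7, flow now 7.
Augment Hall→C3→Exit: bottleneck 8, flow now 15.
Augment Hall→C4→C3→Exit: bottleneck 1, flow now 16.
Augment Hall→C4→StairA→Exit: bottleneck 4, flow now 20.
No augmenting path remains; maximum flow = 20.
By max-flow min-cut, the minimum cut capacity equals the max flow.
In the residual graph, reachable from Hall: {Hall, StairC}.
Min-cut edges: Hall→C4 (5), Hall→C3 (8), Hall→Exit (7); capacity 5 + 8 + 7 = 20.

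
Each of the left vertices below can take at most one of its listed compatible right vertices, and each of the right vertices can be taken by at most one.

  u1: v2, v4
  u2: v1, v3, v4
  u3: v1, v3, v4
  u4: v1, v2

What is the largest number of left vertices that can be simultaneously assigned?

Unit-capacity flow: source→left, listed edges, right→sink; max matching = max flow.
Augmenting path u1→v2 (+1); matched 1.
Augmenting path u2→v1 (+1); matched 2.
Augmenting path u3→v3 (+1); matched 3.
Augmenting path u4→v1→u2→v4 (+1); matched 4.
No augmenting path remains; maximum matching = 4.
König certificate: {u1, u2, u3, u4} is a vertex cover of size 4 (every listed pair touches it), so no matching can be larger.

4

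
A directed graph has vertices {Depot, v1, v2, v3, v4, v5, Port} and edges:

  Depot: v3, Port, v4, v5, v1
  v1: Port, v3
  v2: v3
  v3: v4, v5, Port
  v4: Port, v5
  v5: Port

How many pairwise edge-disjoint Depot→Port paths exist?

Assign every edge capacity 1; by Menger, the answer equals the max flow.
Path Depot→Port (+1); total 1.
Path Depot→v1→Port (+1); total 2.
Path Depot→v3→Port (+1); total 3.
Path Depot→v4→Port (+1); total 4.
Path Depot→v5→Port (+1); total 5.
No residual Depot→Port path; max flow = 5.
Certifying cut of size 5: {Depot→Port, Depot→v1, Depot→v3, Depot→v4, Depot→v5}.

5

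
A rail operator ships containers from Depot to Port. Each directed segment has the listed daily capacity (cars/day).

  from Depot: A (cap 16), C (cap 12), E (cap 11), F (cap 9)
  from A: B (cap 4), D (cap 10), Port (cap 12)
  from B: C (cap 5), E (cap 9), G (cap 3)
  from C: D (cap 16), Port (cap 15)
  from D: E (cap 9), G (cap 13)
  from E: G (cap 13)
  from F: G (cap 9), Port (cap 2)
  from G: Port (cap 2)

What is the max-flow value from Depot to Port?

Augment Depot→A→Port: bottleneck 12, flow now 12.
Augment Depot→C→Port: bottleneck 12, flow now 24.
Augment Depot→F→Port: bottleneck 2, flow now 26.
Augment Depot→E→G→Port: bottleneck 2, flow now 28.
Augment Depot→A→B→C→Port: bottleneck 3, flow now 31.
No augmenting path remains; maximum flow = 31.
In the residual graph, reachable from Depot: {Depot, A, B, C, D, E, F, G}.
Min-cut edges: A→Port (12), C→Port (15), F→Port (2), G→Port (2); capacity 12 + 15 + 2 + 2 = 31.
This cut is saturated, so no flow can exceed 31.

31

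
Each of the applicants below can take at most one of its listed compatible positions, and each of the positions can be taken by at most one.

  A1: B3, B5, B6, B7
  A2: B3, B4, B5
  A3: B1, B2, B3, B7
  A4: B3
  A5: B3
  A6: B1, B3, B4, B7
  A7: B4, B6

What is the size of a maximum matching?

6

Unit-capacity flow: source→left, listed edges, right→sink; max matching = max flow.
Augmenting path A1→B3 (+1); matched 1.
Augmenting path A2→B4 (+1); matched 2.
Augmenting path A3→B1 (+1); matched 3.
Augmenting path A6→B7 (+1); matched 4.
Augmenting path A7→B6 (+1); matched 5.
Augmenting path A4→B3→A1→B5 (+1); matched 6.
No augmenting path remains; maximum matching = 6.
König certificate: {A1, A2, A3, A6, A7, B3} is a vertex cover of size 6 (every listed pair touches it), so no matching can be larger.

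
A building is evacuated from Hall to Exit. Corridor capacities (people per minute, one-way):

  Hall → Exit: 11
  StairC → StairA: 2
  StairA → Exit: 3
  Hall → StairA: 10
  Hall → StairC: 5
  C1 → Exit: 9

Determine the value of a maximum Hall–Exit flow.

Augment Hall→Exit: bottleneck 11, flow now 11.
Augment Hall→StairA→Exit: bottleneck 3, flow now 14.
No augmenting path remains; maximum flow = 14.
In the residual graph, reachable from Hall: {Hall, StairC, StairA}.
Min-cut edges: Hall→Exit (11), StairA→Exit (3); capacity 11 + 3 = 14.
This cut is saturated, so no flow can exceed 14.

14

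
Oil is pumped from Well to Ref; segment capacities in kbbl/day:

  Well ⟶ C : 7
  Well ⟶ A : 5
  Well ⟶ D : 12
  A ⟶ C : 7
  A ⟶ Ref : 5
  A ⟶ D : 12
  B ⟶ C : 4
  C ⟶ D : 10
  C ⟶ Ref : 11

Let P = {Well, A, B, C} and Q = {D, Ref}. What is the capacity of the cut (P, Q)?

Edges leaving {Well, A, B, C}: Well→D (12), A→D (12), A→Ref (5), C→D (10), C→Ref (11).
Cut capacity = 12 + 12 + 5 + 10 + 11 = 50.

50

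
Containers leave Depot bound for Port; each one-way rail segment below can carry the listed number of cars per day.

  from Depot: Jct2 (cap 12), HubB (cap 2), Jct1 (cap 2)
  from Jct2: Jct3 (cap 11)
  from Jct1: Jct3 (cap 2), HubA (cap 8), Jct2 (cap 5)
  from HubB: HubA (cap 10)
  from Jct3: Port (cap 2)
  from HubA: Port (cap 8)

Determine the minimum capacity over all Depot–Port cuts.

6

Augment Depot→Jct2→Jct3→Port: bottleneck 2, flow now 2.
Augment Depot→Jct1→HubA→Port: bottleneck 2, flow now 4.
Augment Depot→HubB→HubA→Port: bottleneck 2, flow now 6.
No augmenting path remains; maximum flow = 6.
By max-flow min-cut, the minimum cut capacity equals the max flow.
In the residual graph, reachable from Depot: {Depot, Jct2, Jct3}.
Min-cut edges: Depot→Jct1 (2), Depot→HubB (2), Jct3→Port (2); capacity 2 + 2 + 2 = 6.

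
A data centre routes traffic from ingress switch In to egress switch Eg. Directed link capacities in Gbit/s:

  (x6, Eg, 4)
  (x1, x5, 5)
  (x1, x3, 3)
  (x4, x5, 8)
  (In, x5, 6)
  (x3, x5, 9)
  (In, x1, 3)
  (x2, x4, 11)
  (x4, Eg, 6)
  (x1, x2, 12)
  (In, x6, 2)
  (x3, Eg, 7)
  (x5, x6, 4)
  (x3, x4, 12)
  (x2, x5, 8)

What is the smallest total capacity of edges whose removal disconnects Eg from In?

Augment In→x6→Eg: bottleneck 2, flow now 2.
Augment In→x1→x3→Eg: bottleneck 3, flow now 5.
Augment In→x5→x6→Eg: bottleneck 2, flow now 7.
No augmenting path remains; maximum flow = 7.
By max-flow min-cut, the minimum cut capacity equals the max flow.
In the residual graph, reachable from In: {In, x5, x6}.
Min-cut edges: In→x1 (3), x6→Eg (4); capacity 3 + 4 = 7.

7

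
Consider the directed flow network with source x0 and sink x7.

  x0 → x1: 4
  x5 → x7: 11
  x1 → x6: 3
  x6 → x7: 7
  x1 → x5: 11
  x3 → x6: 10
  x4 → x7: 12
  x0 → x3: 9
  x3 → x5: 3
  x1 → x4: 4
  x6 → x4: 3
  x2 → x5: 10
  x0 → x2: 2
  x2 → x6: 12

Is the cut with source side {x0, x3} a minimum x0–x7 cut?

No — its capacity is 19, but the minimum cut has capacity 15.

Given cut capacity: 4 + 2 + 3 + 10 = 19.
Augment x0→x1→x4→x7: bottleneck 4, flow now 4.
Augment x0→x2→x5→x7: bottleneck 2, flow now 6.
Augment x0→x3→x5→x7: bottleneck 3, flow now 9.
Augment x0→x3→x6→x7: bottleneck 6, flow now 15.
No augmenting path remains; maximum flow = 15.
In the residual graph, reachable from x0: {x0}.
Min-cut edges: x0→x1 (4), x0→x2 (2), x0→x3 (9); capacity 4 + 2 + 9 = 15.
Cut capacity 19 exceeds the max flow 15, so it is not minimum.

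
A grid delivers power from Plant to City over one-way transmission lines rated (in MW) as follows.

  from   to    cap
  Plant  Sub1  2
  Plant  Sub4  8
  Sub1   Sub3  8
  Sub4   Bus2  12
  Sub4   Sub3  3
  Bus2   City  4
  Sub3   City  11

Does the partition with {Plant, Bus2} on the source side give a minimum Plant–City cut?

No — its capacity is 14, but the minimum cut has capacity 9.

Given cut capacity: 2 + 8 + 4 = 14.
Augment Plant→Sub1→Sub3→City: bottleneck 2, flow now 2.
Augment Plant→Sub4→Bus2→City: bottleneck 4, flow now 6.
Augment Plant→Sub4→Sub3→City: bottleneck 3, flow now 9.
No augmenting path remains; maximum flow = 9.
In the residual graph, reachable from Plant: {Plant, Sub4, Bus2}.
Min-cut edges: Plant→Sub1 (2), Sub4→Sub3 (3), Bus2→City (4); capacity 2 + 3 + 4 = 9.
Cut capacity 14 exceeds the max flow 9, so it is not minimum.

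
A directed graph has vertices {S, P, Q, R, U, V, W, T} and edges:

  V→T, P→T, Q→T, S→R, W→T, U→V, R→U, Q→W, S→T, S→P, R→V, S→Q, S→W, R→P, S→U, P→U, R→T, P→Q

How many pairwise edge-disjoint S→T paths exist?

6

Assign every edge capacity 1; by Menger, the answer equals the max flow.
Path S→T (+1); total 1.
Path S→P→T (+1); total 2.
Path S→Q→T (+1); total 3.
Path S→R→T (+1); total 4.
Path S→W→T (+1); total 5.
Path S→U→V→T (+1); total 6.
No residual S→T path; max flow = 6.
Certifying cut of size 6: {S→P, S→Q, S→R, S→T, S→U, S→W}.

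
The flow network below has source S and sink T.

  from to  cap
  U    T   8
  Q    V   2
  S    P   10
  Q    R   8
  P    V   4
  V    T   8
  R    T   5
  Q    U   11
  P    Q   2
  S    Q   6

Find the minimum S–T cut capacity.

Augment S→P→V→T: bottleneck 4, flow now 4.
Augment S→Q→R→T: bottleneck 5, flow now 9.
Augment S→Q→U→T: bottleneck 1, flow now 10.
Augment S→P→Q→U→T: bottleneck 2, flow now 12.
No augmenting path remains; maximum flow = 12.
By max-flow min-cut, the minimum cut capacity equals the max flow.
In the residual graph, reachable from S: {S, P}.
Min-cut edges: S→Q (6), P→Q (2), P→V (4); capacity 6 + 2 + 4 = 12.

12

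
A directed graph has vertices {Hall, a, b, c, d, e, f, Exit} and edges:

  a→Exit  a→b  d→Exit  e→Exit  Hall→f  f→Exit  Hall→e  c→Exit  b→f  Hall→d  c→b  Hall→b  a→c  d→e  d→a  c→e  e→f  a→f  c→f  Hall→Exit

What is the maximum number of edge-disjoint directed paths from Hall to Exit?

Assign every edge capacity 1; by Menger, the answer equals the max flow.
Path Hall→Exit (+1); total 1.
Path Hall→d→Exit (+1); total 2.
Path Hall→e→Exit (+1); total 3.
Path Hall→f→Exit (+1); total 4.
No residual Hall→Exit path; max flow = 4.
Certifying cut of size 4: {Hall→Exit, Hall→d, Hall→e, f→Exit}.

4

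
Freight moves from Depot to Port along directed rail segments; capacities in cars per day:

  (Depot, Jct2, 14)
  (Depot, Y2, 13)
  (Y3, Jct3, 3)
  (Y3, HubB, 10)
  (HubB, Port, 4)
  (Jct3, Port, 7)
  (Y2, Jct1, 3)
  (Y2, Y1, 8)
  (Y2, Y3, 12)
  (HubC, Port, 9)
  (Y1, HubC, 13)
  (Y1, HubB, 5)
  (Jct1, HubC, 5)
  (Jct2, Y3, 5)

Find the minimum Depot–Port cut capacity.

16

Augment Depot→Jct2→Y3→HubB→Port: bottleneck 4, flow now 4.
Augment Depot→Jct2→Y3→Jct3→Port: bottleneck 1, flow now 5.
Augment Depot→Y2→Y3→Jct3→Port: bottleneck 2, flow now 7.
Augment Depot→Y2→Y1→HubC→Port: bottleneck 8, flow now 15.
Augment Depot→Y2→Jct1→HubC→Port: bottleneck 1, flow now 16.
No augmenting path remains; maximum flow = 16.
By max-flow min-cut, the minimum cut capacity equals the max flow.
In the residual graph, reachable from Depot: {Depot, Jct2, Y2, Y3, Y1, Jct1, HubC, HubB}.
Min-cut edges: Y3→Jct3 (3), HubC→Port (9), HubB→Port (4); capacity 3 + 9 + 4 = 16.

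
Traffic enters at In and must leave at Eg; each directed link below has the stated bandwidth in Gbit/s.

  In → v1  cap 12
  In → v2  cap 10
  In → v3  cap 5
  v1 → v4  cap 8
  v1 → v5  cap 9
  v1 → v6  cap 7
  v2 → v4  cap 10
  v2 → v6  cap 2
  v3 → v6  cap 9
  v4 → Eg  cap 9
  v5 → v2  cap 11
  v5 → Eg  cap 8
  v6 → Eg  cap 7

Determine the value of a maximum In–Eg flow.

Augment In→v1→v4→Eg: bottleneck 8, flow now 8.
Augment In→v1→v5→Eg: bottleneck 4, flow now 12.
Augment In→v2→v4→Eg: bottleneck 1, flow now 13.
Augment In→v2→v6→Eg: bottleneck 2, flow now 15.
Augment In→v3→v6→Eg: bottleneck 5, flow now 20.
Augment In→v2→v4→v1→v5→Eg: bottleneck 4, flow now 24. (uses reverse residual edge)
No augmenting path remains; maximum flow = 24.
In the residual graph, reachable from In: {In, v1, v2, v3, v4, v5, v6}.
Min-cut edges: v4→Eg (9), v5→Eg (8), v6→Eg (7); capacity 9 + 8 + 7 = 24.
This cut is saturated, so no flow can exceed 24.

24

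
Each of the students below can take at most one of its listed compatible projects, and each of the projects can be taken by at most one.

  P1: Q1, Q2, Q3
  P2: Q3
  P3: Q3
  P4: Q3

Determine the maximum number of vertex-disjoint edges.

Unit-capacity flow: source→left, listed edges, right→sink; max matching = max flow.
Augmenting path P1→Q1 (+1); matched 1.
Augmenting path P2→Q3 (+1); matched 2.
No augmenting path remains; maximum matching = 2.
König certificate: {P1, Q3} is a vertex cover of size 2 (every listed pair touches it), so no matching can be larger.

2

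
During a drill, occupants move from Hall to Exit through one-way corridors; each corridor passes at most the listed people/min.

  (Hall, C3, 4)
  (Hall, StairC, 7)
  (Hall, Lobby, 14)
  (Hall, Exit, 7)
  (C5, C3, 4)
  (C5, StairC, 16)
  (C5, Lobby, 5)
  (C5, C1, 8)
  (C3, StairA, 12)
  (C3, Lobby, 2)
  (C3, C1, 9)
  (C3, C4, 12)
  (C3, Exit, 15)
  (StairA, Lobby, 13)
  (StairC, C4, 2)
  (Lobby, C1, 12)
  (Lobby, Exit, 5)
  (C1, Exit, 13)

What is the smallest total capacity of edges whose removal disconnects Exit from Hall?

Augment Hall→Exit: bottleneck 7, flow now 7.
Augment Hall→C3→Exit: bottleneck 4, flow now 11.
Augment Hall→Lobby→Exit: bottleneck 5, flow now 16.
Augment Hall→Lobby→C1→Exit: bottleneck 9, flow now 25.
No augmenting path remains; maximum flow = 25.
By max-flow min-cut, the minimum cut capacity equals the max flow.
In the residual graph, reachable from Hall: {Hall, StairC, C4}.
Min-cut edges: Hall→C3 (4), Hall→Lobby (14), Hall→Exit (7); capacity 4 + 14 + 7 = 25.

25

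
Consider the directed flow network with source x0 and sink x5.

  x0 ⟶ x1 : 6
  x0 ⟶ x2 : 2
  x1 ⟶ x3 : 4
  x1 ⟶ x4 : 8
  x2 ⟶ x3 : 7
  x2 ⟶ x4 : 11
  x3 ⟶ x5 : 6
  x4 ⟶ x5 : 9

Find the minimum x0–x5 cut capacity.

8

Augment x0→x1→x3→x5: bottleneck 4, flow now 4.
Augment x0→x1→x4→x5: bottleneck 2, flow now 6.
Augment x0→x2→x3→x5: bottleneck 2, flow now 8.
No augmenting path remains; maximum flow = 8.
By max-flow min-cut, the minimum cut capacity equals the max flow.
In the residual graph, reachable from x0: {x0}.
Min-cut edges: x0→x1 (6), x0→x2 (2); capacity 6 + 2 = 8.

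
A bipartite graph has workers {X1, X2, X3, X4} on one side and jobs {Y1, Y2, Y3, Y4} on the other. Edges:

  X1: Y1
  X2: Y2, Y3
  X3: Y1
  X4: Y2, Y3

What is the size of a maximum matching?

Unit-capacity flow: source→left, listed edges, right→sink; max matching = max flow.
Augmenting path X1→Y1 (+1); matched 1.
Augmenting path X2→Y2 (+1); matched 2.
Augmenting path X4→Y3 (+1); matched 3.
No augmenting path remains; maximum matching = 3.
König certificate: {X2, X4, Y1} is a vertex cover of size 3 (every listed pair touches it), so no matching can be larger.

3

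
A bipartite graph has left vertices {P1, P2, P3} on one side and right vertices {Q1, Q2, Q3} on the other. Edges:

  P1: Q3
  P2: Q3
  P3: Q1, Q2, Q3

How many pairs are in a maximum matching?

Unit-capacity flow: source→left, listed edges, right→sink; max matching = max flow.
Augmenting path P1→Q3 (+1); matched 1.
Augmenting path P3→Q1 (+1); matched 2.
No augmenting path remains; maximum matching = 2.
König certificate: {P3, Q3} is a vertex cover of size 2 (every listed pair touches it), so no matching can be larger.

2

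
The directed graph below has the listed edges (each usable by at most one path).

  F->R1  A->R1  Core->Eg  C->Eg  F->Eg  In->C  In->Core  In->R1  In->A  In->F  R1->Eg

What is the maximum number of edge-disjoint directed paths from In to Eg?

4

Assign every edge capacity 1; by Menger, the answer equals the max flow.
Path In→Core→Eg (+1); total 1.
Path In→F→Eg (+1); total 2.
Path In→C→Eg (+1); total 3.
Path In→R1→Eg (+1); total 4.
No residual In→Eg path; max flow = 4.
Certifying cut of size 4: {In→C, In→Core, In→F, R1→Eg}.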